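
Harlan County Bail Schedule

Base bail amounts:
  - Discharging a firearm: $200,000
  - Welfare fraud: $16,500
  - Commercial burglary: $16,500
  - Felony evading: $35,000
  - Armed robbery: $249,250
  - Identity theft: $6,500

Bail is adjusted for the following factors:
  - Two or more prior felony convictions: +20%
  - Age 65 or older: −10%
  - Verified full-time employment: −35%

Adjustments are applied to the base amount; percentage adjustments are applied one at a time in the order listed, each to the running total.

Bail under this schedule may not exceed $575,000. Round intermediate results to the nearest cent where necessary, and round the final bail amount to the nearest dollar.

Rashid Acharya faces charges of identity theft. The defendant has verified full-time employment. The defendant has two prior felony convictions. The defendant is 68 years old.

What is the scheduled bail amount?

Base amounts from the schedule: identity theft $6,500.
Single charge. Combined base = $6,500.
Two or more prior felony convictions (+20%): $6,500 × 1.2 = $7,800.
Age 65 or older (−10%): $7,800 × 0.9 = $7,020.
Verified full-time employment (−35%): $7,020 × 0.65 = $4,563.
$4,563 is within the $575,000 maximum.

$4,563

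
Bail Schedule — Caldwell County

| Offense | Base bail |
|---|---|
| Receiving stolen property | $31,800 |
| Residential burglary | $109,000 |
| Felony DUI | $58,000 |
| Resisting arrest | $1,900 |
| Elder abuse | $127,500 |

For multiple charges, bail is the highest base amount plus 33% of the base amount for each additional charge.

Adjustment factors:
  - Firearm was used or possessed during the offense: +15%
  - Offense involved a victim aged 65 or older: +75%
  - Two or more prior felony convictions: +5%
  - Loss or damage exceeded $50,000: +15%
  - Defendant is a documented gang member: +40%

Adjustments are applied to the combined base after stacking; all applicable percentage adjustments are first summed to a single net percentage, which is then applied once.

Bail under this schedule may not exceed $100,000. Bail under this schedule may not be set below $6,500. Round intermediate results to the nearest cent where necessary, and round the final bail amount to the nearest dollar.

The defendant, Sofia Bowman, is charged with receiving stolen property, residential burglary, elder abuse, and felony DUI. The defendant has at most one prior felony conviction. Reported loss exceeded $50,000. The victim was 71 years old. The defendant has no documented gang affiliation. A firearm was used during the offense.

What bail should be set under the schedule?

Base amounts from the schedule: receiving stolen property $31,800; residential burglary $109,000; elder abuse $127,500; felony DUI $58,000.
Stacking rule: highest base plus 33% of each additional charge. Highest is elder abuse at $127,500. Additional: $31,800 × 33% = $10,494; $109,000 × 33% = $35,970; $58,000 × 33% = $19,140. Combined base = $127,500 + $65,604 = $193,104.
Net percentage adjustment: +15% +75% +15% = +105%. $193,104 × 2.05 = $395,863.20.
Result $395,863.20 exceeds the maximum of $100,000; bail is capped at $100,000.
$100,000 is at or above the $6,500 minimum.

$100,000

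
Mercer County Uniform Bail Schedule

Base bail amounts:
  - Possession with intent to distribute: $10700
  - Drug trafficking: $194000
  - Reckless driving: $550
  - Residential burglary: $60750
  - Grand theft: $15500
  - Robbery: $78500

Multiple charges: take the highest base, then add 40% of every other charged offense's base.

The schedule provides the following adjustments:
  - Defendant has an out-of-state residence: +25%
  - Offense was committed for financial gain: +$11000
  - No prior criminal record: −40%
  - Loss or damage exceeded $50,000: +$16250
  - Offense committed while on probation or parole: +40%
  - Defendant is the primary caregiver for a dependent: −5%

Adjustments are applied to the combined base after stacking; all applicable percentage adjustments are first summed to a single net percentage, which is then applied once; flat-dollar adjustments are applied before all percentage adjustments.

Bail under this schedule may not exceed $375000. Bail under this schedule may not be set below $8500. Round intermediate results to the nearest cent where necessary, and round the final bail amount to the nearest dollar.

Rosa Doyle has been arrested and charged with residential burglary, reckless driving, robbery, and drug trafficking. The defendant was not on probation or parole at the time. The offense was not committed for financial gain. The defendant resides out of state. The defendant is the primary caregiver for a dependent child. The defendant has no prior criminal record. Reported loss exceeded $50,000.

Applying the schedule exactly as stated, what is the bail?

$212936

Base amounts from the schedule: residential burglary $60750; reckless driving $550; robbery $78500; drug trafficking $194000.
Stacking rule: highest base plus 40% of each additional charge. Highest is drug trafficking at $194000. Additional: $60750 × 40% = $24300; $550 × 40% = $220; $78500 × 40% = $31400. Combined base = $194000 + $55920 = $249920.
Loss or damage exceeded $50,000 (+$16250 flat): $249920 + $16250 = $266170.
Net percentage adjustment: +25% −40% −5% = −20%. $266170 × 0.8 = $212936.
$212936 is within the $375000 maximum.
$212936 is at or above the $8500 minimum.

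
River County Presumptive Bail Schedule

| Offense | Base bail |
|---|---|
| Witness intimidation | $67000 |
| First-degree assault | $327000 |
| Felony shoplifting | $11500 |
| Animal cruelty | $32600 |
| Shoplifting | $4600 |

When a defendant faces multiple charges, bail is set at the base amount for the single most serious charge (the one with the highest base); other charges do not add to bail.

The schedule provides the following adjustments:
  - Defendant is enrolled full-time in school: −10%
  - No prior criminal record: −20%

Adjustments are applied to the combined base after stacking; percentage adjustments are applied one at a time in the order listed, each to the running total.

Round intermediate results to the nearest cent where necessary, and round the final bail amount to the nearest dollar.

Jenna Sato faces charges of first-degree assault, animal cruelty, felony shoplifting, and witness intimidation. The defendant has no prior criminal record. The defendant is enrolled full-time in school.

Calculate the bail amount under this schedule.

$235440

Base amounts from the schedule: first-degree assault $327000; animal cruelty $32600; felony shoplifting $11500; witness intimidation $67000.
Stacking rule: use the highest base only. Highest is first-degree assault at $327000. Combined base = $327000.
Defendant is enrolled full-time in school (−10%): $327000 × 0.9 = $294300.
No prior criminal record (−20%): $294300 × 0.8 = $235440.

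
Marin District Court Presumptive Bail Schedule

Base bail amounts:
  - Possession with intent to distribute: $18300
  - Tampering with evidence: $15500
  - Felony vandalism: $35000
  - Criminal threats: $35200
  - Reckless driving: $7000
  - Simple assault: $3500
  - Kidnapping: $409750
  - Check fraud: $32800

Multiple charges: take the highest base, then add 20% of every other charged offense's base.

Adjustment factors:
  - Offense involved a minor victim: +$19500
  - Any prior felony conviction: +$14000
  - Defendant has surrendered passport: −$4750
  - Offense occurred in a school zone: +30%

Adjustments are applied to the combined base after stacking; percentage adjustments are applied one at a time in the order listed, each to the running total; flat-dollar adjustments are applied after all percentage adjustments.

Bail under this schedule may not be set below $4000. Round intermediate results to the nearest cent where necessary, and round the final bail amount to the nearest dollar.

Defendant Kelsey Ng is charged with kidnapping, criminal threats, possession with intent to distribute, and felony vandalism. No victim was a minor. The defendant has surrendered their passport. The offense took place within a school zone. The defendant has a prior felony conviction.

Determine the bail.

$564935

Base amounts from the schedule: kidnapping $409750; criminal threats $35200; possession with intent to distribute $18300; felony vandalism $35000.
Stacking rule: highest base plus 20% of each additional charge. Highest is kidnapping at $409750. Additional: $35200 × 20% = $7040; $18300 × 20% = $3660; $35000 × 20% = $7000. Combined base = $409750 + $17700 = $427450.
Offense occurred in a school zone (+30%): $427450 × 1.3 = $555685.
Any prior felony conviction (+$14000 flat): $555685 + $14000 = $569685.
Defendant has surrendered passport (−$4750 flat): $569685 − $4750 = $564935.
$564935 is at or above the $4000 minimum.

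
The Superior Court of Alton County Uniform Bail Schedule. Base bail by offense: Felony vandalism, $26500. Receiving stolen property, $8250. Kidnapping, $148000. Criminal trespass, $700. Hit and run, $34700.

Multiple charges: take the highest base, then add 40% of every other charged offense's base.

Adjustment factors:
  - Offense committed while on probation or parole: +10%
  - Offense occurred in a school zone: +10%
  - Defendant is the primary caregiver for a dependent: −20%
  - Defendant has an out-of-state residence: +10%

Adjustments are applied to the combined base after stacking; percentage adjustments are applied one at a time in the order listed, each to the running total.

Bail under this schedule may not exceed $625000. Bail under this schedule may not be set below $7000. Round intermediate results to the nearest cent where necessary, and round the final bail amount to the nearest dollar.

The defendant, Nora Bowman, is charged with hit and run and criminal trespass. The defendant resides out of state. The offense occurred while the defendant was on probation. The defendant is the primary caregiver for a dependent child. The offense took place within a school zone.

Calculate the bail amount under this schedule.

$37247

Base amounts from the schedule: hit and run $34700; criminal trespass $700.
Stacking rule: highest base plus 40% of each additional charge. Highest is hit and run at $34700. Additional: $700 × 40% = $280. Combined base = $34700 + $280 = $34980.
Offense committed while on probation or parole (+10%): $34980 × 1.1 = $38478.
Offense occurred in a school zone (+10%): $38478 × 1.1 = $42325.80.
Defendant is the primary caregiver for a dependent (−20%): $42325.80 × 0.8 = $33860.64.
Defendant has an out-of-state residence (+10%): $33860.64 × 1.1 = $37246.70.
$37246.70 is within the $625000 maximum.
$37246.70 is at or above the $7000 minimum.
Rounded to the nearest dollar: $37247.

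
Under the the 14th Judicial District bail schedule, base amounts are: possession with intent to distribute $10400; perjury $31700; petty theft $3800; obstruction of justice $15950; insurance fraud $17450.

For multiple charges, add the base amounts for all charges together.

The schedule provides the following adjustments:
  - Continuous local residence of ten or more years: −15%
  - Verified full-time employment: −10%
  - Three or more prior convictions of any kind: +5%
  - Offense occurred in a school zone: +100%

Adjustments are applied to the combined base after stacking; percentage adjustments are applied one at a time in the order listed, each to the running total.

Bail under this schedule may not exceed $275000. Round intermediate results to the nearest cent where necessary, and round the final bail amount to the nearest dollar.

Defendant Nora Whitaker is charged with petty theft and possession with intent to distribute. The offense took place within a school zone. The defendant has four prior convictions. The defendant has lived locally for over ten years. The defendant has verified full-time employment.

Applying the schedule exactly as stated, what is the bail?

$22812

Base amounts from the schedule: petty theft $3800; possession with intent to distribute $10400.
Stacking rule: sum of all bases. $3800 + $10400 = $14200.
Continuous local residence of ten or more years (−15%): $14200 × 0.85 = $12070.
Verified full-time employment (−10%): $12070 × 0.9 = $10863.
Three or more prior convictions of any kind (+5%): $10863 × 1.05 = $11406.15.
Offense occurred in a school zone (+100%): $11406.15 × 2 = $22812.30.
$22812.30 is within the $275000 maximum.
Rounded to the nearest dollar: $22812.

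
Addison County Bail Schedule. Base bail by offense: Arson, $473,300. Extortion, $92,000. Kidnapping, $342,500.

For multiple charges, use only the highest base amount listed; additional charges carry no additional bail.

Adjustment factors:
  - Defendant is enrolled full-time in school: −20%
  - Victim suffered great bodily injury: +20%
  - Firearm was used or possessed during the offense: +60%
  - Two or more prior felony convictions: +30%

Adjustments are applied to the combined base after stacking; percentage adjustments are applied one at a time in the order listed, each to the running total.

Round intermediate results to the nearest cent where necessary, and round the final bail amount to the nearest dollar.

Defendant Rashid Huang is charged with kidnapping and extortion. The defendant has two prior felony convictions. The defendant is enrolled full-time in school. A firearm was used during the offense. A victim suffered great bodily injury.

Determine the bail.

$683,904

Base amounts from the schedule: kidnapping $342,500; extortion $92,000.
Stacking rule: use the highest base only. Highest is kidnapping at $342,500. Combined base = $342,500.
Defendant is enrolled full-time in school (−20%): $342,500 × 0.8 = $274,000.
Victim suffered great bodily injury (+20%): $274,000 × 1.2 = $328,800.
Firearm was used or possessed during the offense (+60%): $328,800 × 1.6 = $526,080.
Two or more prior felony convictions (+30%): $526,080 × 1.3 = $683,904.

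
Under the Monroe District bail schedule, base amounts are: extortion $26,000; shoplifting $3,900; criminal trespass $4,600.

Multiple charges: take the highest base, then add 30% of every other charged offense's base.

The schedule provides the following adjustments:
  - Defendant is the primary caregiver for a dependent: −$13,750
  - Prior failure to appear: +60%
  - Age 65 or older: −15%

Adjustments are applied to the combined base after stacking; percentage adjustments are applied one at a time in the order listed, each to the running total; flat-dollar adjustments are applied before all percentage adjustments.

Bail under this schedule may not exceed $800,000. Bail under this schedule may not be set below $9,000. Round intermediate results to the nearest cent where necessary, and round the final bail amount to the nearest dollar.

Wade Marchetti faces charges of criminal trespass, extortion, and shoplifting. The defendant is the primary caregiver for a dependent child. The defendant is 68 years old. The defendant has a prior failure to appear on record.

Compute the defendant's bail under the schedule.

$20,128

Base amounts from the schedule: criminal trespass $4,600; extortion $26,000; shoplifting $3,900.
Stacking rule: highest base plus 30% of each additional charge. Highest is extortion at $26,000. Additional: $4,600 × 30% = $1,380; $3,900 × 30% = $1,170. Combined base = $26,000 + $2,550 = $28,550.
Defendant is the primary caregiver for a dependent (−$13,750 flat): $28,550 − $13,750 = $14,800.
Prior failure to appear (+60%): $14,800 × 1.6 = $23,680.
Age 65 or older (−15%): $23,680 × 0.85 = $20,128.
$20,128 is within the $800,000 maximum.
$20,128 is at or above the $9,000 minimum.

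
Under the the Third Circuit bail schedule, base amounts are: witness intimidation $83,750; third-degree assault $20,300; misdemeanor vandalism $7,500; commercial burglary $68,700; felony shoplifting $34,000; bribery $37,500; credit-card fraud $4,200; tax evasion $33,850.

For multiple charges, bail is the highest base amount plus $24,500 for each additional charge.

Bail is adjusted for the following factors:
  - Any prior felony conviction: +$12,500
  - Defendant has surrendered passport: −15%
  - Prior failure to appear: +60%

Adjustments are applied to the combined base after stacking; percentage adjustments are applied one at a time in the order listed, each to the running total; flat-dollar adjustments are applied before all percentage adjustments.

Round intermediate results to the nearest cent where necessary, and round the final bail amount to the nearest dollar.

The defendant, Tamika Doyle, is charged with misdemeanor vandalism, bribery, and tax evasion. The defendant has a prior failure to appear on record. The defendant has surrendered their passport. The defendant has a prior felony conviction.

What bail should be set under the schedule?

$134,640

Base amounts from the schedule: misdemeanor vandalism $7,500; bribery $37,500; tax evasion $33,850.
Stacking rule: highest base plus $24,500 per additional charge. Highest is bribery at $37,500; 2 additional charges → +$49,000. Combined base = $86,500.
Any prior felony conviction (+$12,500 flat): $86,500 + $12,500 = $99,000.
Defendant has surrendered passport (−15%): $99,000 × 0.85 = $84,150.
Prior failure to appear (+60%): $84,150 × 1.6 = $134,640.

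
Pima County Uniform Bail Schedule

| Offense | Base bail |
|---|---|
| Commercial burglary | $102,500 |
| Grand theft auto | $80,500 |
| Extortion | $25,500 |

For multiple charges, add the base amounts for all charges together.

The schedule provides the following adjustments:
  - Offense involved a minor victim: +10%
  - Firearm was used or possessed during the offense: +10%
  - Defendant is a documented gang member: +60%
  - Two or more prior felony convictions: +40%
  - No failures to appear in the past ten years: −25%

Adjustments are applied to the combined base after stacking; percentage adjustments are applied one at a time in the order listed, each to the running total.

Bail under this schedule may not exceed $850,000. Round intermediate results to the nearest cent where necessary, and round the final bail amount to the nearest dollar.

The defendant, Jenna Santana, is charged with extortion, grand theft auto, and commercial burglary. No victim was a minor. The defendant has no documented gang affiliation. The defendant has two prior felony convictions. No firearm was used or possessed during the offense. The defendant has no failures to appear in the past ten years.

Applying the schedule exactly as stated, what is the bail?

$218,925

Base amounts from the schedule: extortion $25,500; grand theft auto $80,500; commercial burglary $102,500.
Stacking rule: sum of all bases. $25,500 + $80,500 + $102,500 = $208,500.
Two or more prior felony convictions (+40%): $208,500 × 1.4 = $291,900.
No failures to appear in the past ten years (−25%): $291,900 × 0.75 = $218,925.
$218,925 is within the $850,000 maximum.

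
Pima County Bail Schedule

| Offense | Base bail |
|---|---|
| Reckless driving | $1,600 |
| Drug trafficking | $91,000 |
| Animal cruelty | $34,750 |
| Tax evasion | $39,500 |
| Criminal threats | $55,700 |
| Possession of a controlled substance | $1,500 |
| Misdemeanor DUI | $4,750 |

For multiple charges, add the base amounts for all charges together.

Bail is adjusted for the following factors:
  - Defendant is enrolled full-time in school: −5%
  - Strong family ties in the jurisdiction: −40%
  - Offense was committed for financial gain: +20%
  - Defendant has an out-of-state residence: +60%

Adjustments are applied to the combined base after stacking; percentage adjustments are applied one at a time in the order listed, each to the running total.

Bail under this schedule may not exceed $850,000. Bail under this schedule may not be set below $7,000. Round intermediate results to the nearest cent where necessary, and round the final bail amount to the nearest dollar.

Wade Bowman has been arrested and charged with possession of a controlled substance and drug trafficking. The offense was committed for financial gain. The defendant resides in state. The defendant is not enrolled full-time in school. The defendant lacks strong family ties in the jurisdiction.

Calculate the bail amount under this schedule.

$111,000

Base amounts from the schedule: possession of a controlled substance $1,500; drug trafficking $91,000.
Stacking rule: sum of all bases. $1,500 + $91,000 = $92,500.
Offense was committed for financial gain (+20%): $92,500 × 1.2 = $111,000.
$111,000 is within the $850,000 maximum.
$111,000 is at or above the $7,000 minimum.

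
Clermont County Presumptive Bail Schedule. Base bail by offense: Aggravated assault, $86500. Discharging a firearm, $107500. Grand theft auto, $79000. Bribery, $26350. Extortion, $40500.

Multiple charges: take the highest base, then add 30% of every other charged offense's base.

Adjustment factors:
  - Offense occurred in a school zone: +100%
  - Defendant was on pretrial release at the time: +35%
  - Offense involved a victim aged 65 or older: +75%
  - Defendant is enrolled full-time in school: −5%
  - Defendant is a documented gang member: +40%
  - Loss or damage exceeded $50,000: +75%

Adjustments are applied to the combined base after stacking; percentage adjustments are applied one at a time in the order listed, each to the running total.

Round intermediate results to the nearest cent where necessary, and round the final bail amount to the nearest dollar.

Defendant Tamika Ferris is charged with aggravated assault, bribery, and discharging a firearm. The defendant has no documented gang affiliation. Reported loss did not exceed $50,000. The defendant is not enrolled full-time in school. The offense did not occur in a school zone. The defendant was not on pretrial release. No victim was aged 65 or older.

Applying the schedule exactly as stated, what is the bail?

$141355

Base amounts from the schedule: aggravated assault $86500; bribery $26350; discharging a firearm $107500.
Stacking rule: highest base plus 30% of each additional charge. Highest is discharging a firearm at $107500. Additional: $86500 × 30% = $25950; $26350 × 30% = $7905. Combined base = $107500 + $33855 = $141355.
No adjustment factors apply to this defendant.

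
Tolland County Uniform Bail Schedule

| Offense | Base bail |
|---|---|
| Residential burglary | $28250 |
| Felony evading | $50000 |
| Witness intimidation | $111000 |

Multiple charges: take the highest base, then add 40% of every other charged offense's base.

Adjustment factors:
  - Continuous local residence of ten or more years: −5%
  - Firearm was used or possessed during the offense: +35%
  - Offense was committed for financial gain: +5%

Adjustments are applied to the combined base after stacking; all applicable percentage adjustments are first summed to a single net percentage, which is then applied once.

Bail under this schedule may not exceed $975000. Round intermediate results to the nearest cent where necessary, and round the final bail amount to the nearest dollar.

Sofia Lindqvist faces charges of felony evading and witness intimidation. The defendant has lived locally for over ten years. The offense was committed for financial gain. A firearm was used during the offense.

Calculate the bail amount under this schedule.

$176850

Base amounts from the schedule: felony evading $50000; witness intimidation $111000.
Stacking rule: highest base plus 40% of each additional charge. Highest is witness intimidation at $111000. Additional: $50000 × 40% = $20000. Combined base = $111000 + $20000 = $131000.
Net percentage adjustment: −5% +35% +5% = +35%. $131000 × 1.35 = $176850.
$176850 is within the $975000 maximum.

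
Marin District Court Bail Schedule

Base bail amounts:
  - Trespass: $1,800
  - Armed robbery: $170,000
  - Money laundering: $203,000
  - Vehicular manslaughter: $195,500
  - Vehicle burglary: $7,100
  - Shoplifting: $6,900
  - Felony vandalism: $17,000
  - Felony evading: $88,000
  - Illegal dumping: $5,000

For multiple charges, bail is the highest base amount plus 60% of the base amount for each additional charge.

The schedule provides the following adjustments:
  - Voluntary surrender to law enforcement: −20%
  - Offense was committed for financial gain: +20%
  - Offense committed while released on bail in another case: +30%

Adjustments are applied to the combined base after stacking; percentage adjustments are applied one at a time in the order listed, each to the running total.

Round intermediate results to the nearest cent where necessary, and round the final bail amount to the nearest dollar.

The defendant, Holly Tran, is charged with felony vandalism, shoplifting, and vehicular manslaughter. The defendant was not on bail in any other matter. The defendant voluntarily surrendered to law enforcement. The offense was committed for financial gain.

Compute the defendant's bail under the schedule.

Base amounts from the schedule: felony vandalism $17,000; shoplifting $6,900; vehicular manslaughter $195,500.
Stacking rule: highest base plus 60% of each additional charge. Highest is vehicular manslaughter at $195,500. Additional: $17,000 × 60% = $10,200; $6,900 × 60% = $4,140. Combined base = $195,500 + $14,340 = $209,840.
Voluntary surrender to law enforcement (−20%): $209,840 × 0.8 = $167,872.
Offense was committed for financial gain (+20%): $167,872 × 1.2 = $201,446.40.
Rounded to the nearest dollar: $201,446.

$201,446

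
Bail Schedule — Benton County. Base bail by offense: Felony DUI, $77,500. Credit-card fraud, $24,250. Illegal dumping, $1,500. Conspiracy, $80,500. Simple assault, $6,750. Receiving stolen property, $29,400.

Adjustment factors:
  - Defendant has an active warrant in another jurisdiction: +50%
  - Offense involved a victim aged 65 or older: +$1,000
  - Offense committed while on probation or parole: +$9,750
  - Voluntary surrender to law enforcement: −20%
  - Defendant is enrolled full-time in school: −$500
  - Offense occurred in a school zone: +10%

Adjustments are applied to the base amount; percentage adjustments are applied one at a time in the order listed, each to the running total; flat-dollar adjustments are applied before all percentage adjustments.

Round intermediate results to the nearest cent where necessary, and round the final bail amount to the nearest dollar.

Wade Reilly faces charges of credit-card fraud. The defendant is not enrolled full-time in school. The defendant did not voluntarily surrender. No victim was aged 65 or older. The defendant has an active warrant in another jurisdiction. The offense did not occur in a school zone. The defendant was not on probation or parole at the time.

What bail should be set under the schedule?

Base amounts from the schedule: credit-card fraud $24,250.
Single charge. Combined base = $24,250.
Defendant has an active warrant in another jurisdiction (+50%): $24,250 × 1.5 = $36,375.

$36,375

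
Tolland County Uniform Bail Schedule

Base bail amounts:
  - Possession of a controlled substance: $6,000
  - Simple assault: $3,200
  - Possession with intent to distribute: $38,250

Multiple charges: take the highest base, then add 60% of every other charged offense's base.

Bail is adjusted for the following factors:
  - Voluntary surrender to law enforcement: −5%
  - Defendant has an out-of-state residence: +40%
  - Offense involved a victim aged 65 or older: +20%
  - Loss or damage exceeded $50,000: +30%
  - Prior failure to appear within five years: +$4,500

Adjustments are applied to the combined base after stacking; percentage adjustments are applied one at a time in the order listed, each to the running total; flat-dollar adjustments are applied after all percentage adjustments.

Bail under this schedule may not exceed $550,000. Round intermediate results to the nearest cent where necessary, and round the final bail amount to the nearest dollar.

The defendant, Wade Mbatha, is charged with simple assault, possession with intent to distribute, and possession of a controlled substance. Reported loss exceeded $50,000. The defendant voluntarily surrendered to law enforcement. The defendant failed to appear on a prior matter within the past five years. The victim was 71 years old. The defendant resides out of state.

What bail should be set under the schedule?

Base amounts from the schedule: simple assault $3,200; possession with intent to distribute $38,250; possession of a controlled substance $6,000.
Stacking rule: highest base plus 60% of each additional charge. Highest is possession with intent to distribute at $38,250. Additional: $3,200 × 60% = $1,920; $6,000 × 60% = $3,600. Combined base = $38,250 + $5,520 = $43,770.
Voluntary surrender to law enforcement (−5%): $43,770 × 0.95 = $41,581.50.
Defendant has an out-of-state residence (+40%): $41,581.50 × 1.4 = $58,214.10.
Offense involved a victim aged 65 or older (+20%): $58,214.10 × 1.2 = $69,856.92.
Loss or damage exceeded $50,000 (+30%): $69,856.92 × 1.3 = $90,814.
Prior failure to appear within five years (+$4,500 flat): $90,814 + $4,500 = $95,314.
$95,314 is within the $550,000 maximum.

$95,314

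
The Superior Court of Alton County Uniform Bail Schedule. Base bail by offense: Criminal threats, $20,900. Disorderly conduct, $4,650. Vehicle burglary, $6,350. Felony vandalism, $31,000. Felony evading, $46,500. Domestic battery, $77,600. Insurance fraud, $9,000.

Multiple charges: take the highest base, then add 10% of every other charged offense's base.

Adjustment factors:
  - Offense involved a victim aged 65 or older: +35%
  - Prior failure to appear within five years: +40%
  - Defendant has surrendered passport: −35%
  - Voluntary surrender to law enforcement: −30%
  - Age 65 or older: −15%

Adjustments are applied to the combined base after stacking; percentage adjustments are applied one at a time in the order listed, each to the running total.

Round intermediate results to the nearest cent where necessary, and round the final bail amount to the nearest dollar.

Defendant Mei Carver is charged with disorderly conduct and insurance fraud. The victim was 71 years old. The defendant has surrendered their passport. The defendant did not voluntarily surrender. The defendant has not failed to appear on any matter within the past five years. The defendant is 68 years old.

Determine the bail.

Base amounts from the schedule: disorderly conduct $4,650; insurance fraud $9,000.
Stacking rule: highest base plus 10% of each additional charge. Highest is insurance fraud at $9,000. Additional: $4,650 × 10% = $465. Combined base = $9,000 + $465 = $9,465.
Offense involved a victim aged 65 or older (+35%): $9,465 × 1.35 = $12,777.75.
Defendant has surrendered passport (−35%): $12,777.75 × 0.65 = $8,305.54.
Age 65 or older (−15%): $8,305.54 × 0.85 = $7,059.71.
Rounded to the nearest dollar: $7,060.

$7,060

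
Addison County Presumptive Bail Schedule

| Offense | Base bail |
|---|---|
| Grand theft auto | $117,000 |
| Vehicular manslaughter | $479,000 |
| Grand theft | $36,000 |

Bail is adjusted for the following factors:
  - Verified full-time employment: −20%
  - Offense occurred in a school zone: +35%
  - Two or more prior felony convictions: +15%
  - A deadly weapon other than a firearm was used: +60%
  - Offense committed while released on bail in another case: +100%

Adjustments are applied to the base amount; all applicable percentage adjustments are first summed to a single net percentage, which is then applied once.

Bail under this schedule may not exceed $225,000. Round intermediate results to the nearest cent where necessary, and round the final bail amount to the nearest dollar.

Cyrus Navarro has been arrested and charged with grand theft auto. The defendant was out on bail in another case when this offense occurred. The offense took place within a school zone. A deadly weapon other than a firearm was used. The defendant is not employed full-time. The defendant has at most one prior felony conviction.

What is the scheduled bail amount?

$225,000

Base amounts from the schedule: grand theft auto $117,000.
Single charge. Combined base = $117,000.
Net percentage adjustment: +35% +60% +100% = +195%. $117,000 × 2.95 = $345,150.
Result $345,150 exceeds the maximum of $225,000; bail is capped at $225,000.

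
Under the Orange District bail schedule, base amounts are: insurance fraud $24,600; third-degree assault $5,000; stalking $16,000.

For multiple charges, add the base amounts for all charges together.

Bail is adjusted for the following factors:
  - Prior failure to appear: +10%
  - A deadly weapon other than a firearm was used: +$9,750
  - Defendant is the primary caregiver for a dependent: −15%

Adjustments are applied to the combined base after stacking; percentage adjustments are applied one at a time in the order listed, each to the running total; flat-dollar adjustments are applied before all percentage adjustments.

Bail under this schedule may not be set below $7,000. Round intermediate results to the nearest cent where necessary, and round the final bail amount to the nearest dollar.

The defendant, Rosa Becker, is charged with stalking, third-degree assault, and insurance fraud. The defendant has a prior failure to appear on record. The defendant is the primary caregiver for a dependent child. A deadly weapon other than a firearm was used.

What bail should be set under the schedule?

$51,752

Base amounts from the schedule: stalking $16,000; third-degree assault $5,000; insurance fraud $24,600.
Stacking rule: sum of all bases. $16,000 + $5,000 + $24,600 = $45,600.
A deadly weapon other than a firearm was used (+$9,750 flat): $45,600 + $9,750 = $55,350.
Prior failure to appear (+10%): $55,350 × 1.1 = $60,885.
Defendant is the primary caregiver for a dependent (−15%): $60,885 × 0.85 = $51,752.25.
$51,752.25 is at or above the $7,000 minimum.
Rounded to the nearest dollar: $51,752.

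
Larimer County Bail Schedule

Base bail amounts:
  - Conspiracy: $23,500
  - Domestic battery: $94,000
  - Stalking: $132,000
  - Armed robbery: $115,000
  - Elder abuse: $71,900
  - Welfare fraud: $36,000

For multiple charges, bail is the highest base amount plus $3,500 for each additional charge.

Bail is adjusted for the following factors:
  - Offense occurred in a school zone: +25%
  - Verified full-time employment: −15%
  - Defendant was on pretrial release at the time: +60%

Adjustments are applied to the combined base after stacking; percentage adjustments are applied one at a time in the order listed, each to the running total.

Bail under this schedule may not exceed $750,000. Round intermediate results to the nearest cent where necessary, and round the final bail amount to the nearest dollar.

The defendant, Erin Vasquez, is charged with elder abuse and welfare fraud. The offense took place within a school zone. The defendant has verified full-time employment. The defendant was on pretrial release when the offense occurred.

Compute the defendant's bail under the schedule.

Base amounts from the schedule: elder abuse $71,900; welfare fraud $36,000.
Stacking rule: highest base plus $3,500 per additional charge. Highest is elder abuse at $71,900; 1 additional charge → +$3,500. Combined base = $75,400.
Offense occurred in a school zone (+25%): $75,400 × 1.25 = $94,250.
Verified full-time employment (−15%): $94,250 × 0.85 = $80,112.50.
Defendant was on pretrial release at the time (+60%): $80,112.50 × 1.6 = $128,180.
$128,180 is within the $750,000 maximum.

$128,180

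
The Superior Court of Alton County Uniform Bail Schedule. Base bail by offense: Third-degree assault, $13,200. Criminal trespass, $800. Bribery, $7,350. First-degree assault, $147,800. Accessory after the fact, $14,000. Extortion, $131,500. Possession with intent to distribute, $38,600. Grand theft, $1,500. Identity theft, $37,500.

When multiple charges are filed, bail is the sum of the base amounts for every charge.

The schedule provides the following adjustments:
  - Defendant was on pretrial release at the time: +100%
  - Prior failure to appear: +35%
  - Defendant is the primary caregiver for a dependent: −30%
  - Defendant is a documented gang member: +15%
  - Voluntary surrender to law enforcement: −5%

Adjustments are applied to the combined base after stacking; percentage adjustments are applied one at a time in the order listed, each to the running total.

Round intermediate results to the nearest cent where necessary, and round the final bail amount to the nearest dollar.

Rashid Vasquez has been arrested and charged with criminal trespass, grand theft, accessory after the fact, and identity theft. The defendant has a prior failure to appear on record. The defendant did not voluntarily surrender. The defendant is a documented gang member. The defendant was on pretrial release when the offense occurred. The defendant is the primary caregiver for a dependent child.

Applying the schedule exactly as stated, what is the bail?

$116,934

Base amounts from the schedule: criminal trespass $800; grand theft $1,500; accessory after the fact $14,000; identity theft $37,500.
Stacking rule: sum of all bases. $800 + $1,500 + $14,000 + $37,500 = $53,800.
Defendant was on pretrial release at the time (+100%): $53,800 × 2 = $107,600.
Prior failure to appear (+35%): $107,600 × 1.35 = $145,260.
Defendant is the primary caregiver for a dependent (−30%): $145,260 × 0.7 = $101,682.
Defendant is a documented gang member (+15%): $101,682 × 1.15 = $116,934.30.
Rounded to the nearest dollar: $116,934.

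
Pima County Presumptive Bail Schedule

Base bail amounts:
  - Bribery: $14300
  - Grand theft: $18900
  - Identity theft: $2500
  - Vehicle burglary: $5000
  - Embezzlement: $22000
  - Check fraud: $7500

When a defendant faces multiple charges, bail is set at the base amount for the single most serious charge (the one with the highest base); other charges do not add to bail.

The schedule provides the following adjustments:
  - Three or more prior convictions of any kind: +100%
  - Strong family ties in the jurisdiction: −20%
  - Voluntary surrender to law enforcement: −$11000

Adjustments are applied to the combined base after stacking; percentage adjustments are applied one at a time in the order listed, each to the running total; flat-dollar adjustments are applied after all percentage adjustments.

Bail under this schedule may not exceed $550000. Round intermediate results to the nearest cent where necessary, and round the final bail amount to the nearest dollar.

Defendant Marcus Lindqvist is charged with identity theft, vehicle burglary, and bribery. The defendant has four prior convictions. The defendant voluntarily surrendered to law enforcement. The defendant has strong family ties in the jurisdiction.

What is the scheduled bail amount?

$11880

Base amounts from the schedule: identity theft $2500; vehicle burglary $5000; bribery $14300.
Stacking rule: use the highest base only. Highest is bribery at $14300. Combined base = $14300.
Three or more prior convictions of any kind (+100%): $14300 × 2 = $28600.
Strong family ties in the jurisdiction (−20%): $28600 × 0.8 = $22880.
Voluntary surrender to law enforcement (−$11000 flat): $22880 − $11000 = $11880.
$11880 is within the $550000 maximum.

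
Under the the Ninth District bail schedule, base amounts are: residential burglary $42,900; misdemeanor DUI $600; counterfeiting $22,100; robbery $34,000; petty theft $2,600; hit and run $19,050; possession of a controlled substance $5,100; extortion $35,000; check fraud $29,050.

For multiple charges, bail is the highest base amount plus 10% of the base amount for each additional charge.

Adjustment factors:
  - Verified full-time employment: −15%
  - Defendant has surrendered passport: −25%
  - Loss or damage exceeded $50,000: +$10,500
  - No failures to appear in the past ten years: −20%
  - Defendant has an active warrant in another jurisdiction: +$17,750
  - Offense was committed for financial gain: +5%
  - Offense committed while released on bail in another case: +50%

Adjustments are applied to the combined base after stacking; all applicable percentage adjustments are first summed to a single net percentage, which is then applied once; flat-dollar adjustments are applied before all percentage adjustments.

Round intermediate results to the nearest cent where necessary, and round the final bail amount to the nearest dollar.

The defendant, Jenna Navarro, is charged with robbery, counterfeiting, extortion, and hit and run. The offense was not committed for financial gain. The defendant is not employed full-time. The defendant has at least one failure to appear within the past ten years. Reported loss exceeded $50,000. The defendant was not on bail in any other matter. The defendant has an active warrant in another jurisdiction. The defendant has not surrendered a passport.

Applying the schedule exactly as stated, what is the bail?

Base amounts from the schedule: robbery $34,000; counterfeiting $22,100; extortion $35,000; hit and run $19,050.
Stacking rule: highest base plus 10% of each additional charge. Highest is extortion at $35,000. Additional: $34,000 × 10% = $3,400; $22,100 × 10% = $2,210; $19,050 × 10% = $1,905. Combined base = $35,000 + $7,515 = $42,515.
Loss or damage exceeded $50,000 (+$10,500 flat): $42,515 + $10,500 = $53,015.
Defendant has an active warrant in another jurisdiction (+$17,750 flat): $53,015 + $17,750 = $70,765.

$70,765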